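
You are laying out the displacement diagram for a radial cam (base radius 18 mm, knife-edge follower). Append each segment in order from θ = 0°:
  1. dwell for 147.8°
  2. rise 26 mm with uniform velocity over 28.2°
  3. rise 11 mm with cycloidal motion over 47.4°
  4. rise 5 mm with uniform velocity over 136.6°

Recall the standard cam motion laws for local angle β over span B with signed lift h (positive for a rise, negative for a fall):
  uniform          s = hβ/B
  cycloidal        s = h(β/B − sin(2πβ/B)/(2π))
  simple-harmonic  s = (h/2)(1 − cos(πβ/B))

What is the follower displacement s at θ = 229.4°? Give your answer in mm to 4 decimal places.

seg 1 [0°–147.8°] dwell: s stays 0.0000
seg 2 [147.8°–176°] uniform, h=26: full span → s += 26 → s = 26.0000
seg 3 [176°–223.4°] cycloidal, h=11: full span → s += 11 → s = 37.0000
seg 4 [223.4°–360°] uniform, h=5: θ=229.4° here. β=6, B=136.6. 5·6/136.6 = 0.2196 → s = 37.2196

37.2196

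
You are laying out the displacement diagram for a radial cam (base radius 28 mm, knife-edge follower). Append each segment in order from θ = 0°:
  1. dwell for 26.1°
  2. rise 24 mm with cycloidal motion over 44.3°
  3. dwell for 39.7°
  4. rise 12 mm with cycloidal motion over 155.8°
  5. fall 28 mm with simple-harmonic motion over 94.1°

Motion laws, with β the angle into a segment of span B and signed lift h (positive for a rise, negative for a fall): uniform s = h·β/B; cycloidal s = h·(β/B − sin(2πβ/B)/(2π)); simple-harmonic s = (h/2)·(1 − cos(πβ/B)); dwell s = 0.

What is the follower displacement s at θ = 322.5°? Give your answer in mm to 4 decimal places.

seg 1 [0°–26.1°] dwell: s stays 0.0000
seg 2 [26.1°–70.4°] cycloidal, h=24: full span → s += 24 → s = 24.0000
seg 3 [70.4°–110.1°] dwell: s stays 24.0000
seg 4 [110.1°–265.9°] cycloidal, h=12: full span → s += 12 → s = 36.0000
seg 5 [265.9°–360°] simple-harmonic, h=-28: θ=322.5° here. β=56.6, B=94.1. -28/2·(1 − cos(π·0.6015)) = -18.3884 → s = 17.6116

17.6116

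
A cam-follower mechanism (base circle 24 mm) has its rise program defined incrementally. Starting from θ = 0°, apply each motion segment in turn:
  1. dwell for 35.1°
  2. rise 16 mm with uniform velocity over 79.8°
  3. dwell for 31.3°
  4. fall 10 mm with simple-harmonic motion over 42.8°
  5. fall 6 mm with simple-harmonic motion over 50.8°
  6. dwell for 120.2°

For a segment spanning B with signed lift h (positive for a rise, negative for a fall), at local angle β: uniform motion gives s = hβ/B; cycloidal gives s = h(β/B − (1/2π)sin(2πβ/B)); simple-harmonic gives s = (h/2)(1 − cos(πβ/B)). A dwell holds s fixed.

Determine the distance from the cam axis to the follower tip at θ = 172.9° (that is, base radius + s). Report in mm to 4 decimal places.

seg 1 [0°–35.1°] dwell: s stays 0.0000
seg 2 [35.1°–114.9°] uniform, h=16: full span → s += 16 → s = 16.0000
seg 3 [114.9°–146.2°] dwell: s stays 16.0000
seg 4 [146.2°–189°] simple-harmonic, h=-10: θ=172.9° here. β=26.7, B=42.8. -10/2·(1 − cos(π·0.6238)) = -6.8965 → s = 9.1035
radial distance = base radius + s = 24 + 9.1035 = 33.1035

33.1035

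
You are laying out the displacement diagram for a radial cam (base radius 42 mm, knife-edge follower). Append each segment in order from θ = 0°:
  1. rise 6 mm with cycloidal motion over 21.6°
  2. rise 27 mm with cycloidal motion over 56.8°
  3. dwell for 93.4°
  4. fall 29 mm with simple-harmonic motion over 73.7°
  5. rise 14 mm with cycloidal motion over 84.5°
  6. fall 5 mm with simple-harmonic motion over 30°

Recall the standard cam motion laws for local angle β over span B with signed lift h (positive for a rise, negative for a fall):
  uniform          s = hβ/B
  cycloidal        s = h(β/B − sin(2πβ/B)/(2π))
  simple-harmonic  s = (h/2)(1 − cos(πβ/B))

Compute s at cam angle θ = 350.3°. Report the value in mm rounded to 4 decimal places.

seg 1 [0°–21.6°] cycloidal, h=6: full span → s += 6 → s = 6.0000
seg 2 [21.6°–78.4°] cycloidal, h=27: full span → s += 27 → s = 33.0000
seg 3 [78.4°–171.8°] dwell: s stays 33.0000
seg 4 [171.8°–245.5°] simple-harmonic, h=-29: full span → s += -29 → s = 4.0000
seg 5 [245.5°–330°] cycloidal, h=14: full span → s += 14 → s = 18.0000
seg 6 [330°–360°] simple-harmonic, h=-5: θ=350.3° here. β=20.3, B=30. -5/2·(1 − cos(π·0.6767)) = -3.8174 → s = 14.1826

14.1826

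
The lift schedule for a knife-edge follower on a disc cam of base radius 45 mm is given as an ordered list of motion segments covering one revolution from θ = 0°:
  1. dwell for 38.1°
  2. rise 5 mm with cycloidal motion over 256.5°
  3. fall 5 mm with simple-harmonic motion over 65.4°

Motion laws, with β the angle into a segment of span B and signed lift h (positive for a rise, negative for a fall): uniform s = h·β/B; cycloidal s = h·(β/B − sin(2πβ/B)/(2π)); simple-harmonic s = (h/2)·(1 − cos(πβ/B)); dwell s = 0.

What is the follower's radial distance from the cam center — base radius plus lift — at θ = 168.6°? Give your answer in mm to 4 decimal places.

seg 1 [0°–38.1°] dwell: s stays 0.0000
seg 2 [38.1°–294.6°] cycloidal, h=5: θ=168.6° here. β=130.5, B=256.5. 5·(0.5088 − sin(2π·0.5088)/(2π)) = 2.5877 → s = 2.5877
radial distance = base radius + s = 45 + 2.5877 = 47.5877

47.5877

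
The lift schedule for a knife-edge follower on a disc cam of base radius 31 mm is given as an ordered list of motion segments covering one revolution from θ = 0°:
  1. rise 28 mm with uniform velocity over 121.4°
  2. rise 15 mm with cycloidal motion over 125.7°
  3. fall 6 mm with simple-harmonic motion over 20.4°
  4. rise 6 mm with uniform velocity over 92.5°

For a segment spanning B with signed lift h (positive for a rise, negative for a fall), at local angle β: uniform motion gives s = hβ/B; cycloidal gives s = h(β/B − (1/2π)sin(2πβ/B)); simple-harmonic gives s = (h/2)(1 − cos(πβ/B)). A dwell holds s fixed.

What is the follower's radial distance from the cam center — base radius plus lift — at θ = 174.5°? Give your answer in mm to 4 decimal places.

seg 1 [0°–121.4°] uniform, h=28: full span → s += 28 → s = 28.0000
seg 2 [121.4°–247.1°] cycloidal, h=15: θ=174.5° here. β=53.1, B=125.7. 15·(0.4224 − sin(2π·0.4224)/(2π)) = 5.2185 → s = 33.2185
radial distance = base radius + s = 31 + 33.2185 = 64.2185

64.2185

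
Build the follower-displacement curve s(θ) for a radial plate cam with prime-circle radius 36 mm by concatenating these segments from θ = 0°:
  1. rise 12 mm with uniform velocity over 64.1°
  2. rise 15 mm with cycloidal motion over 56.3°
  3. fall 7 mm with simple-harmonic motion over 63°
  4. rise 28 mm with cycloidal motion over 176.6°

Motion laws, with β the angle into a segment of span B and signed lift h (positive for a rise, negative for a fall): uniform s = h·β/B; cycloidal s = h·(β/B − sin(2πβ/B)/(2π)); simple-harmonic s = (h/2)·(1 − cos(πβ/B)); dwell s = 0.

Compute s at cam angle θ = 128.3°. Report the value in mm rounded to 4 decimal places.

seg 1 [0°–64.1°] uniform, h=12: full span → s += 12 → s = 12.0000
seg 2 [64.1°–120.4°] cycloidal, h=15: full span → s += 15 → s = 27.0000
seg 3 [120.4°–183.4°] simple-harmonic, h=-7: θ=128.3° here. β=7.9, B=63. -7/2·(1 − cos(π·0.1254)) = -0.2681 → s = 26.7319

26.7319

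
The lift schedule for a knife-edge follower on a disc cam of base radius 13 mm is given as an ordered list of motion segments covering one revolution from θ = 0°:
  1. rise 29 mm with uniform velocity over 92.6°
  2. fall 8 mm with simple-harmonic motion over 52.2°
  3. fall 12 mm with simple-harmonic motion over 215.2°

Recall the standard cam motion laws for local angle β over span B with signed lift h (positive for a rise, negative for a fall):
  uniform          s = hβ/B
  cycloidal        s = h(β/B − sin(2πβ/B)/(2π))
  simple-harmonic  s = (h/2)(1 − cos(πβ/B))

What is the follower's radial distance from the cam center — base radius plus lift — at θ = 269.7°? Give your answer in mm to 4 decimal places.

seg 1 [0°–92.6°] uniform, h=29: full span → s += 29 → s = 29.0000
seg 2 [92.6°–144.8°] simple-harmonic, h=-8: full span → s += -8 → s = 21.0000
seg 3 [144.8°–360°] simple-harmonic, h=-12: θ=269.7° here. β=124.9, B=215.2. -12/2·(1 − cos(π·0.5804)) = -7.4993 → s = 13.5007
radial distance = base radius + s = 13 + 13.5007 = 26.5007

26.5007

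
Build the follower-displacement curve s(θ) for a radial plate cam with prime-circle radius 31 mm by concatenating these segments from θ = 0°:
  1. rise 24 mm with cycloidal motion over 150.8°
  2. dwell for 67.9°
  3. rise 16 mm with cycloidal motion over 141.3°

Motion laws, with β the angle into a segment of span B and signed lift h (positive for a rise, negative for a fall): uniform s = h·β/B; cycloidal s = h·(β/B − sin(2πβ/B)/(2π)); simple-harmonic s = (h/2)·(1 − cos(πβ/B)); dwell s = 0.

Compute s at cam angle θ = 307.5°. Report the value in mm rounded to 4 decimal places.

seg 1 [0°–150.8°] cycloidal, h=24: full span → s += 24 → s = 24.0000
seg 2 [150.8°–218.7°] dwell: s stays 24.0000
seg 3 [218.7°–360°] cycloidal, h=16: θ=307.5° here. β=88.8, B=141.3. 16·(0.6285 − sin(2π·0.6285)/(2π)) = 11.8944 → s = 35.8944

35.8944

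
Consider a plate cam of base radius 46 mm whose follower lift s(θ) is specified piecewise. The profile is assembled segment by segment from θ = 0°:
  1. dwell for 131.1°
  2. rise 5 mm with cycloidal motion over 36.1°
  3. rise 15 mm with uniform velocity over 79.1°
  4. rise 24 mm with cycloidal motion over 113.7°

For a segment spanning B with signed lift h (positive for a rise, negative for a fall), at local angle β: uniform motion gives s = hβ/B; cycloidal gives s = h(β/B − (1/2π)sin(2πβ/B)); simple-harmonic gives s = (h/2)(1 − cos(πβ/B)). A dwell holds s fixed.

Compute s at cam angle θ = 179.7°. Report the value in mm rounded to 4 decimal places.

seg 1 [0°–131.1°] dwell: s stays 0.0000
seg 2 [131.1°–167.2°] cycloidal, h=5: full span → s += 5 → s = 5.0000
seg 3 [167.2°–246.3°] uniform, h=15: θ=179.7° here. β=12.5, B=79.1. 15·12.5/79.1 = 2.3704 → s = 7.3704

7.3704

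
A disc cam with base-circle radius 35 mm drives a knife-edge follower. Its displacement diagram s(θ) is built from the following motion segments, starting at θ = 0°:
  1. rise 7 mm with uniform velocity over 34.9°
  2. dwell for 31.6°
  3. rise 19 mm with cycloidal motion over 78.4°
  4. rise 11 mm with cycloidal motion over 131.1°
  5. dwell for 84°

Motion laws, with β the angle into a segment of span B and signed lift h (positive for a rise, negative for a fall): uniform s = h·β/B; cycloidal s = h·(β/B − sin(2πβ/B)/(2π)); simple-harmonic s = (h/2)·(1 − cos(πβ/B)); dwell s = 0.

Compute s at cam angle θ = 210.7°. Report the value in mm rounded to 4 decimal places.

seg 1 [0°–34.9°] uniform, h=7: full span → s += 7 → s = 7.0000
seg 2 [34.9°–66.5°] dwell: s stays 7.0000
seg 3 [66.5°–144.9°] cycloidal, h=19: full span → s += 19 → s = 26.0000
seg 4 [144.9°–276°] cycloidal, h=11: θ=210.7° here. β=65.8, B=131.1. 11·(0.5019 − sin(2π·0.5019)/(2π)) = 5.5420 → s = 31.5420

31.5420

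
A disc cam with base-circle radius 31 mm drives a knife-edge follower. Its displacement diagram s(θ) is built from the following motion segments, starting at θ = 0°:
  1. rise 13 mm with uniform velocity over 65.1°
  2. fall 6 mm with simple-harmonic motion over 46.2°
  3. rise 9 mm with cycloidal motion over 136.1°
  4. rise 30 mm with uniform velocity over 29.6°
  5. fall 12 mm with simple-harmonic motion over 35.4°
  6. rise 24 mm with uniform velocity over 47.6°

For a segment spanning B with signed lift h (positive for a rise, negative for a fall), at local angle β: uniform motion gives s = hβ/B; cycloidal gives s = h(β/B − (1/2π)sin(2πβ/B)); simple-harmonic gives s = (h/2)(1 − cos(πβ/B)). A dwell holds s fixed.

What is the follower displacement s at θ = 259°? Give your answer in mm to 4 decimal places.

seg 1 [0°–65.1°] uniform, h=13: full span → s += 13 → s = 13.0000
seg 2 [65.1°–111.3°] simple-harmonic, h=-6: full span → s += -6 → s = 7.0000
seg 3 [111.3°–247.4°] cycloidal, h=9: full span → s += 9 → s = 16.0000
seg 4 [247.4°–277°] uniform, h=30: θ=259° here. β=11.6, B=29.6. 30·11.6/29.6 = 11.7568 → s = 27.7568

27.7568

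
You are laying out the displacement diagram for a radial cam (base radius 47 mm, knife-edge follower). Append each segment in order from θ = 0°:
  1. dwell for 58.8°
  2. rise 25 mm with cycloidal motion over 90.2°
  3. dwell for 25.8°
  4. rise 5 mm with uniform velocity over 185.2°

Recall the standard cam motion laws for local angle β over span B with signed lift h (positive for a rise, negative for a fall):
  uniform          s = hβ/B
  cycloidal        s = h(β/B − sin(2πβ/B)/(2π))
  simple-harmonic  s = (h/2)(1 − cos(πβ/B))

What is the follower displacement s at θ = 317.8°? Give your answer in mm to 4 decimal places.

seg 1 [0°–58.8°] dwell: s stays 0.0000
seg 2 [58.8°–149°] cycloidal, h=25: full span → s += 25 → s = 25.0000
seg 3 [149°–174.8°] dwell: s stays 25.0000
seg 4 [174.8°–360°] uniform, h=5: θ=317.8° here. β=143, B=185.2. 5·143/185.2 = 3.8607 → s = 28.8607

28.8607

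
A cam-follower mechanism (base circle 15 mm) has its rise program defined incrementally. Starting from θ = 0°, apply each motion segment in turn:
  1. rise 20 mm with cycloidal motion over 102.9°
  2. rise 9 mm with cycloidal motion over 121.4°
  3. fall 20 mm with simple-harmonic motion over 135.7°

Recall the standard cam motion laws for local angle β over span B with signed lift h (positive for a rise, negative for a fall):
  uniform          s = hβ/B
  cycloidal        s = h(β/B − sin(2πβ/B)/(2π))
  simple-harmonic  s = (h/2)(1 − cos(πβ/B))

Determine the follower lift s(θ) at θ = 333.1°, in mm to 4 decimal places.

seg 1 [0°–102.9°] cycloidal, h=20: full span → s += 20 → s = 20.0000
seg 2 [102.9°–224.3°] cycloidal, h=9: full span → s += 9 → s = 29.0000
seg 3 [224.3°–360°] simple-harmonic, h=-20: θ=333.1° here. β=108.8, B=135.7. -20/2·(1 − cos(π·0.8018)) = -18.1227 → s = 10.8773

10.8773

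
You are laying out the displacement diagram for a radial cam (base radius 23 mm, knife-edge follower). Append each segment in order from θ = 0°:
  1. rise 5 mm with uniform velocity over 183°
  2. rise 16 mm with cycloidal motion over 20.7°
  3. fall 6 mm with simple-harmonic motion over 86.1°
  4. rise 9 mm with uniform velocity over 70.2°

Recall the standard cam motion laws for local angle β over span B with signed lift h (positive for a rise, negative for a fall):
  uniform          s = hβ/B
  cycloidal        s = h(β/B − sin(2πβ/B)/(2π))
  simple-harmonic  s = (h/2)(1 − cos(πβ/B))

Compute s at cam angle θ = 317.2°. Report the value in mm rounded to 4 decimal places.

seg 1 [0°–183°] uniform, h=5: full span → s += 5 → s = 5.0000
seg 2 [183°–203.7°] cycloidal, h=16: full span → s += 16 → s = 21.0000
seg 3 [203.7°–289.8°] simple-harmonic, h=-6: full span → s += -6 → s = 15.0000
seg 4 [289.8°–360°] uniform, h=9: θ=317.2° here. β=27.4, B=70.2. 9·27.4/70.2 = 3.5128 → s = 18.5128

18.5128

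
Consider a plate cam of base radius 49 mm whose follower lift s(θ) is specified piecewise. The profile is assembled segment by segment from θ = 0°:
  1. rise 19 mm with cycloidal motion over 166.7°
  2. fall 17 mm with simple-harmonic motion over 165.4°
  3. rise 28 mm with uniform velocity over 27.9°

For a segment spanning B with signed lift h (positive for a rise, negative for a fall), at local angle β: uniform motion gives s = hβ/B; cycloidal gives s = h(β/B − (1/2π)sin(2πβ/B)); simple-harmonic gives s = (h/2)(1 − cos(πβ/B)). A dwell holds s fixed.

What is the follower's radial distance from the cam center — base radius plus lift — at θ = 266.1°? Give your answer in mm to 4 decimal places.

seg 1 [0°–166.7°] cycloidal, h=19: full span → s += 19 → s = 19.0000
seg 2 [166.7°–332.1°] simple-harmonic, h=-17: θ=266.1° here. β=99.4, B=165.4. -17/2·(1 − cos(π·0.6010)) = -11.1512 → s = 7.8488
radial distance = base radius + s = 49 + 7.8488 = 56.8488

56.8488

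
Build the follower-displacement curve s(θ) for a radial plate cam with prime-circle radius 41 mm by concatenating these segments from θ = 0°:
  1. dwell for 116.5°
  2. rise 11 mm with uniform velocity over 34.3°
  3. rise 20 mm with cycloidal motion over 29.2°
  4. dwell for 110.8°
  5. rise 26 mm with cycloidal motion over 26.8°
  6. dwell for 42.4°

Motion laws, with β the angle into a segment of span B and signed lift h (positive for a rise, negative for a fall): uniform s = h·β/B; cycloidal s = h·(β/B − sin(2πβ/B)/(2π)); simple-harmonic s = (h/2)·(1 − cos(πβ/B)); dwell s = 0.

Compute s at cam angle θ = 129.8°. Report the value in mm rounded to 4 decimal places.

seg 1 [0°–116.5°] dwell: s stays 0.0000
seg 2 [116.5°–150.8°] uniform, h=11: θ=129.8° here. β=13.3, B=34.3. 11·13.3/34.3 = 4.2653 → s = 4.2653

4.2653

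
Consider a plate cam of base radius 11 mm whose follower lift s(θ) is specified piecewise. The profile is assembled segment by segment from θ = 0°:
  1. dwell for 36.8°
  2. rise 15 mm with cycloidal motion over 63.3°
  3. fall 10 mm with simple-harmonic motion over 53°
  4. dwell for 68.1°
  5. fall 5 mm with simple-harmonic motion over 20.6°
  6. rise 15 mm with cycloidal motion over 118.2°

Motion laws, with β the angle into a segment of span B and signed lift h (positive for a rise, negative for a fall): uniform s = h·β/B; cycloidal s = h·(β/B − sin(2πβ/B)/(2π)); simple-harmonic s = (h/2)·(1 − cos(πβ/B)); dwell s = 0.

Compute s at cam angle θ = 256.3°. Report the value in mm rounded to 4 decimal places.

seg 1 [0°–36.8°] dwell: s stays 0.0000
seg 2 [36.8°–100.1°] cycloidal, h=15: full span → s += 15 → s = 15.0000
seg 3 [100.1°–153.1°] simple-harmonic, h=-10: full span → s += -10 → s = 5.0000
seg 4 [153.1°–221.2°] dwell: s stays 5.0000
seg 5 [221.2°–241.8°] simple-harmonic, h=-5: full span → s += -5 → s = 0.0000
seg 6 [241.8°–360°] cycloidal, h=15: θ=256.3° here. β=14.5, B=118.2. 15·(0.1227 − sin(2π·0.1227)/(2π)) = 0.1769 → s = 0.1769

0.1769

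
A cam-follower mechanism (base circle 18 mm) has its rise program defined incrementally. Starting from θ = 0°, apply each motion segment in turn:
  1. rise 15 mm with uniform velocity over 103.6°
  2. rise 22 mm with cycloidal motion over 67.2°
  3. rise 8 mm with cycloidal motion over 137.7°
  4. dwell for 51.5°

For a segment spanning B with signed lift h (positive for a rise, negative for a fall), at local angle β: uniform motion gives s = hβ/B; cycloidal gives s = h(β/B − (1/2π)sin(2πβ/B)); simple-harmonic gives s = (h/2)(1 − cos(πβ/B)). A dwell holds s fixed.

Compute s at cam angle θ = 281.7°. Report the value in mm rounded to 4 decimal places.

seg 1 [0°–103.6°] uniform, h=15: full span → s += 15 → s = 15.0000
seg 2 [103.6°–170.8°] cycloidal, h=22: full span → s += 22 → s = 37.0000
seg 3 [170.8°–308.5°] cycloidal, h=8: θ=281.7° here. β=110.9, B=137.7. 8·(0.8054 − sin(2π·0.8054)/(2π)) = 7.6399 → s = 44.6399

44.6399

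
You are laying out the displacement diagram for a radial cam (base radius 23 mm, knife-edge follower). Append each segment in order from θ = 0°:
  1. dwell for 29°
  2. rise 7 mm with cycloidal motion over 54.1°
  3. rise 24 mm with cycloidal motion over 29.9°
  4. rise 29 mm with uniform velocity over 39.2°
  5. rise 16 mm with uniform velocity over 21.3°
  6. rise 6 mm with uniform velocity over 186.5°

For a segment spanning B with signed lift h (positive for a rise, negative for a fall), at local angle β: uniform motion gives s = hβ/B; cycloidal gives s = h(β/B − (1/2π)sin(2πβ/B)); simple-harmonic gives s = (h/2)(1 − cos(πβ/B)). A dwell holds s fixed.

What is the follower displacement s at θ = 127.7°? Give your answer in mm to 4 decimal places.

seg 1 [0°–29°] dwell: s stays 0.0000
seg 2 [29°–83.1°] cycloidal, h=7: full span → s += 7 → s = 7.0000
seg 3 [83.1°–113°] cycloidal, h=24: full span → s += 24 → s = 31.0000
seg 4 [113°–152.2°] uniform, h=29: θ=127.7° here. β=14.7, B=39.2. 29·14.7/39.2 = 10.8750 → s = 41.8750

41.8750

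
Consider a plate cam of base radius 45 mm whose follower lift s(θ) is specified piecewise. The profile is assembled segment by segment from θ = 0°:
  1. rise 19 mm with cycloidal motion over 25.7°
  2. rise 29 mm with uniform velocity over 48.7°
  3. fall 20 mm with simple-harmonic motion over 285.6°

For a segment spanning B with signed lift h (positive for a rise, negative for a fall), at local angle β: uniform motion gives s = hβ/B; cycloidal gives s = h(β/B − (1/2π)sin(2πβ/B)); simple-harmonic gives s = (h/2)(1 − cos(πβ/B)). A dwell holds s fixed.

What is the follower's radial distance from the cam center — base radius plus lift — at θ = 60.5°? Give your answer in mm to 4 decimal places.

seg 1 [0°–25.7°] cycloidal, h=19: full span → s += 19 → s = 19.0000
seg 2 [25.7°–74.4°] uniform, h=29: θ=60.5° here. β=34.8, B=48.7. 29·34.8/48.7 = 20.7228 → s = 39.7228
radial distance = base radius + s = 45 + 39.7228 = 84.7228

84.7228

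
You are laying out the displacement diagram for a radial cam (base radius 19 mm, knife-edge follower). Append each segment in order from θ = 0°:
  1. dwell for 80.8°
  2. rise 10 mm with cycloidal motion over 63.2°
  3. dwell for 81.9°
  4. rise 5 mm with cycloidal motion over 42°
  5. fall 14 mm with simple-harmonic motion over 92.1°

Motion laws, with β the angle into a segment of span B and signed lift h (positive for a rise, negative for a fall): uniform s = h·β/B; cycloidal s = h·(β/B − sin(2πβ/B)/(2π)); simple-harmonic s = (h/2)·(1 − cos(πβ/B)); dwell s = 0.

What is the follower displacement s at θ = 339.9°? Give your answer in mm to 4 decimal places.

seg 1 [0°–80.8°] dwell: s stays 0.0000
seg 2 [80.8°–144°] cycloidal, h=10: full span → s += 10 → s = 10.0000
seg 3 [144°–225.9°] dwell: s stays 10.0000
seg 4 [225.9°–267.9°] cycloidal, h=5: full span → s += 5 → s = 15.0000
seg 5 [267.9°–360°] simple-harmonic, h=-14: θ=339.9° here. β=72, B=92.1. -14/2·(1 − cos(π·0.7818)) = -12.4182 → s = 2.5818

2.5818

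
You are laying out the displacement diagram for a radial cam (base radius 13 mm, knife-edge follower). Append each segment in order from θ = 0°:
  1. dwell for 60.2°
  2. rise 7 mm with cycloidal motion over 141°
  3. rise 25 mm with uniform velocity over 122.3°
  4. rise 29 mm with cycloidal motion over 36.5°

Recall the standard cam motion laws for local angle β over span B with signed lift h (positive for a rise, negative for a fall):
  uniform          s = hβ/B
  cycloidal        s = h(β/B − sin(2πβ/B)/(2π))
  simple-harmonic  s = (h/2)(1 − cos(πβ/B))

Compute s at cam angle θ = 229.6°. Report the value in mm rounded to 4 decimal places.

seg 1 [0°–60.2°] dwell: s stays 0.0000
seg 2 [60.2°–201.2°] cycloidal, h=7: full span → s += 7 → s = 7.0000
seg 3 [201.2°–323.5°] uniform, h=25: θ=229.6° here. β=28.4, B=122.3. 25·28.4/122.3 = 5.8054 → s = 12.8054

12.8054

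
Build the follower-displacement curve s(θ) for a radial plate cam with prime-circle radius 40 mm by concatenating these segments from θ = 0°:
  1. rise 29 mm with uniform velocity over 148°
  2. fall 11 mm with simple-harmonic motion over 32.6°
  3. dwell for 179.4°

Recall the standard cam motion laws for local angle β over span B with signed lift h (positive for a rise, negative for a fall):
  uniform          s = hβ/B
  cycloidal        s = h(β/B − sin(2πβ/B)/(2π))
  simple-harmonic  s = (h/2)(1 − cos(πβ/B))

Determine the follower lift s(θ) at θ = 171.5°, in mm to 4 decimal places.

seg 1 [0°–148°] uniform, h=29: full span → s += 29 → s = 29.0000
seg 2 [148°–180.6°] simple-harmonic, h=-11: θ=171.5° here. β=23.5, B=32.6. -11/2·(1 − cos(π·0.7209)) = -9.0173 → s = 19.9827

19.9827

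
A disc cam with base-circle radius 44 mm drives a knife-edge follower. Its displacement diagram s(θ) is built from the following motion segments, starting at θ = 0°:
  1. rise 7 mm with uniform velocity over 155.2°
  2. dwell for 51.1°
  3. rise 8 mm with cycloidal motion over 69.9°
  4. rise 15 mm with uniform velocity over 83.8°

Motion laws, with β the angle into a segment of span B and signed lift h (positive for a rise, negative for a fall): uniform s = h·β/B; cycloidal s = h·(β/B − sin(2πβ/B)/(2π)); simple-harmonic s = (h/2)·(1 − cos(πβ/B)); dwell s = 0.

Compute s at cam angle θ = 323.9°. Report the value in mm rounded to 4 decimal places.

seg 1 [0°–155.2°] uniform, h=7: full span → s += 7 → s = 7.0000
seg 2 [155.2°–206.3°] dwell: s stays 7.0000
seg 3 [206.3°–276.2°] cycloidal, h=8: full span → s += 8 → s = 15.0000
seg 4 [276.2°–360°] uniform, h=15: θ=323.9° here. β=47.7, B=83.8. 15·47.7/83.8 = 8.5382 → s = 23.5382

23.5382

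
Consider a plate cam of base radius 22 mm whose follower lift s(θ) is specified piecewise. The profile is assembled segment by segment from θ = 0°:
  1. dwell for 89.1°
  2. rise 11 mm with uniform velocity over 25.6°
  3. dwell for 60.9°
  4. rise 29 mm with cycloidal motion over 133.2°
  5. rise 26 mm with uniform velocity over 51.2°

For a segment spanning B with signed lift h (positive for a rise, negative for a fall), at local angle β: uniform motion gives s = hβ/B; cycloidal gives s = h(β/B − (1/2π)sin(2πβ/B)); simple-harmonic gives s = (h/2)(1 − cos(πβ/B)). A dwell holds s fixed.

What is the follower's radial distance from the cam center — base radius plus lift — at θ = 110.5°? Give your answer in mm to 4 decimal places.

seg 1 [0°–89.1°] dwell: s stays 0.0000
seg 2 [89.1°–114.7°] uniform, h=11: θ=110.5° here. β=21.4, B=25.6. 11·21.4/25.6 = 9.1953 → s = 9.1953
radial distance = base radius + s = 22 + 9.1953 = 31.1953

31.1953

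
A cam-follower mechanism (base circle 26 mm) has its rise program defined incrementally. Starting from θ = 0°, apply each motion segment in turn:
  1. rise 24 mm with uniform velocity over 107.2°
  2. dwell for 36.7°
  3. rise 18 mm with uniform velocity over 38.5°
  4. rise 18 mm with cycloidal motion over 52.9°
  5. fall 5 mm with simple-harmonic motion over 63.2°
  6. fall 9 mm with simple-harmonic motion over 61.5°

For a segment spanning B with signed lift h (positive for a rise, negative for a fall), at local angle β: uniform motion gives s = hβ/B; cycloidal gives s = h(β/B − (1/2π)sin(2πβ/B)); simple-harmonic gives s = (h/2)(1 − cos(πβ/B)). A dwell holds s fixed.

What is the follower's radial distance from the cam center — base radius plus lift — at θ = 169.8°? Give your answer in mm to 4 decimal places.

seg 1 [0°–107.2°] uniform, h=24: full span → s += 24 → s = 24.0000
seg 2 [107.2°–143.9°] dwell: s stays 24.0000
seg 3 [143.9°–182.4°] uniform, h=18: θ=169.8° here. β=25.9, B=38.5. 18·25.9/38.5 = 12.1091 → s = 36.1091
radial distance = base radius + s = 26 + 36.1091 = 62.1091

62.1091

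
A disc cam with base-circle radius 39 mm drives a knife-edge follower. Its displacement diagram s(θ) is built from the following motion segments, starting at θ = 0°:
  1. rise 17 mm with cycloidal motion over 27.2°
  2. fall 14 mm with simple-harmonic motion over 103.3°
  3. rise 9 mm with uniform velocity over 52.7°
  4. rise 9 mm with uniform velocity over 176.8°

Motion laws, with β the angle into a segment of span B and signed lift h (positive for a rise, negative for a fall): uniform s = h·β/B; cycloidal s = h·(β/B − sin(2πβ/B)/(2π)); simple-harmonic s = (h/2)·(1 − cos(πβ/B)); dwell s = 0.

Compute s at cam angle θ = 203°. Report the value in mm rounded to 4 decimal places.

seg 1 [0°–27.2°] cycloidal, h=17: full span → s += 17 → s = 17.0000
seg 2 [27.2°–130.5°] simple-harmonic, h=-14: full span → s += -14 → s = 3.0000
seg 3 [130.5°–183.2°] uniform, h=9: full span → s += 9 → s = 12.0000
seg 4 [183.2°–360°] uniform, h=9: θ=203° here. β=19.8, B=176.8. 9·19.8/176.8 = 1.0079 → s = 13.0079

13.0079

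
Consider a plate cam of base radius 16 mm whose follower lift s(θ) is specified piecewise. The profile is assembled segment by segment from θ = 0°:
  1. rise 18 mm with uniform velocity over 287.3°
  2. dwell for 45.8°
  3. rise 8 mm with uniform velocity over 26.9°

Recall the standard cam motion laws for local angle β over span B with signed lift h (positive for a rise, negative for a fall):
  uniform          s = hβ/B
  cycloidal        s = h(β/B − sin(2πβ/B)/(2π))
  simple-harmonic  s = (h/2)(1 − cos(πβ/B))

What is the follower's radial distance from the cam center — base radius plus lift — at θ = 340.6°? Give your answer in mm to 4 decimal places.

seg 1 [0°–287.3°] uniform, h=18: full span → s += 18 → s = 18.0000
seg 2 [287.3°–333.1°] dwell: s stays 18.0000
seg 3 [333.1°–360°] uniform, h=8: θ=340.6° here. β=7.5, B=26.9. 8·7.5/26.9 = 2.2305 → s = 20.2305
radial distance = base radius + s = 16 + 20.2305 = 36.2305

36.2305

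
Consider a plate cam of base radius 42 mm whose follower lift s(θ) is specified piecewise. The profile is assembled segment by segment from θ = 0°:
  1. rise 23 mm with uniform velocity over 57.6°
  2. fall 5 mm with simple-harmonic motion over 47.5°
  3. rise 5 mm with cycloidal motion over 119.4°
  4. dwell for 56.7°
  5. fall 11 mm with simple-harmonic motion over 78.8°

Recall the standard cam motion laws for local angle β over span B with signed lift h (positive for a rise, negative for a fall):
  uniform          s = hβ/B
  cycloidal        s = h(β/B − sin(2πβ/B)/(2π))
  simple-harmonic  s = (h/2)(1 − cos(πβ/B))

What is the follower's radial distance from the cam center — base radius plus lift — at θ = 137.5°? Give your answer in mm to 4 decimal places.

seg 1 [0°–57.6°] uniform, h=23: full span → s += 23 → s = 23.0000
seg 2 [57.6°–105.1°] simple-harmonic, h=-5: full span → s += -5 → s = 18.0000
seg 3 [105.1°–224.5°] cycloidal, h=5: θ=137.5° here. β=32.4, B=119.4. 5·(0.2714 − sin(2π·0.2714)/(2π)) = 0.5682 → s = 18.5682
radial distance = base radius + s = 42 + 18.5682 = 60.5682

60.5682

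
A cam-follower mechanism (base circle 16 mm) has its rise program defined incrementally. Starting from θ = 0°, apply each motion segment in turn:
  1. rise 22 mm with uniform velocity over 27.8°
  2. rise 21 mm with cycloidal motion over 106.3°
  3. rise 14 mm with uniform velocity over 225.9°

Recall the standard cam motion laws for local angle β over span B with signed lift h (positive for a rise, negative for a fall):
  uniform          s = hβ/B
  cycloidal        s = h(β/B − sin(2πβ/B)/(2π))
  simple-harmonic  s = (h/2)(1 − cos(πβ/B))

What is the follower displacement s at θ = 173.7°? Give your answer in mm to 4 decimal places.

seg 1 [0°–27.8°] uniform, h=22: full span → s += 22 → s = 22.0000
seg 2 [27.8°–134.1°] cycloidal, h=21: full span → s += 21 → s = 43.0000
seg 3 [134.1°–360°] uniform, h=14: θ=173.7° here. β=39.6, B=225.9. 14·39.6/225.9 = 2.4542 → s = 45.4542

45.4542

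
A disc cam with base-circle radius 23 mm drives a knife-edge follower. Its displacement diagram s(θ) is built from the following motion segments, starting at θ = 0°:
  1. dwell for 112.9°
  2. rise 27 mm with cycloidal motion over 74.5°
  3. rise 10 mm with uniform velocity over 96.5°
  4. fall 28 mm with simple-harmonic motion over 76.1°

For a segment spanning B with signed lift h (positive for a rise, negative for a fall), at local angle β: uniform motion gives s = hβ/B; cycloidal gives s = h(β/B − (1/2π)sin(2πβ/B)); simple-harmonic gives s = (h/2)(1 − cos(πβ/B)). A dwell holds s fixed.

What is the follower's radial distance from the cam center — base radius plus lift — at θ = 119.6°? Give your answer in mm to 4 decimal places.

seg 1 [0°–112.9°] dwell: s stays 0.0000
seg 2 [112.9°–187.4°] cycloidal, h=27: θ=119.6° here. β=6.7, B=74.5. 27·(0.0899 − sin(2π·0.0899)/(2π)) = 0.1272 → s = 0.1272
radial distance = base radius + s = 23 + 0.1272 = 23.1272

23.1272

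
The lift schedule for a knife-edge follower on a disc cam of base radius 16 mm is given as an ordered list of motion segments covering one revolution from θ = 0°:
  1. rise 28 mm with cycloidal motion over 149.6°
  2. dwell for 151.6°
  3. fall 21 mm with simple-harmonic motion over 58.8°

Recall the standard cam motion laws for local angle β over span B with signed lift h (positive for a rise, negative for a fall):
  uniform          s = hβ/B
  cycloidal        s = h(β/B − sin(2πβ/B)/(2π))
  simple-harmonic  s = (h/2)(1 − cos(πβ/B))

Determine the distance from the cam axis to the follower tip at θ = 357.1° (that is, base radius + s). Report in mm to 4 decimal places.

seg 1 [0°–149.6°] cycloidal, h=28: full span → s += 28 → s = 28.0000
seg 2 [149.6°–301.2°] dwell: s stays 28.0000
seg 3 [301.2°–360°] simple-harmonic, h=-21: θ=357.1° here. β=55.9, B=58.8. -21/2·(1 − cos(π·0.9507)) = -20.8742 → s = 7.1258
radial distance = base radius + s = 16 + 7.1258 = 23.1258

23.1258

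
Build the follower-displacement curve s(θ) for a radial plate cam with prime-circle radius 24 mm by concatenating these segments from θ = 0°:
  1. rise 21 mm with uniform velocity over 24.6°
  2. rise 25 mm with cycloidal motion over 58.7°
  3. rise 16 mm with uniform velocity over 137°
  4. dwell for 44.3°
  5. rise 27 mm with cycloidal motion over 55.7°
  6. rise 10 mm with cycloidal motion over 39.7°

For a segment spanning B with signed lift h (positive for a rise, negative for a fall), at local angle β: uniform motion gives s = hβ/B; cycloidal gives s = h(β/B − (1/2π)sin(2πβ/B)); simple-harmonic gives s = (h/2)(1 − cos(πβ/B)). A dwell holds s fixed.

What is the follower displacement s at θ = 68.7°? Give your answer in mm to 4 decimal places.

seg 1 [0°–24.6°] uniform, h=21: full span → s += 21 → s = 21.0000
seg 2 [24.6°–83.3°] cycloidal, h=25: θ=68.7° here. β=44.1, B=58.7. 25·(0.7513 − sin(2π·0.7513)/(2π)) = 22.7607 → s = 43.7607

43.7607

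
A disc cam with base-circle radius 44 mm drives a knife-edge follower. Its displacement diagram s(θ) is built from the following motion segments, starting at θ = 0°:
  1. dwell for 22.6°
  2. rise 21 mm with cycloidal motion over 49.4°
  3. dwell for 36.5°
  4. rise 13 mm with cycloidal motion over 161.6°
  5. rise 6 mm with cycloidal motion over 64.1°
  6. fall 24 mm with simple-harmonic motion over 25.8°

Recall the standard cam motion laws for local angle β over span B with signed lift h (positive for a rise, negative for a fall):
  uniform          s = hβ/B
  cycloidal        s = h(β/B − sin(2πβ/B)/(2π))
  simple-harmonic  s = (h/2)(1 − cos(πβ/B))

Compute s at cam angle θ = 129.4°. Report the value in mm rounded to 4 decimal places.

seg 1 [0°–22.6°] dwell: s stays 0.0000
seg 2 [22.6°–72°] cycloidal, h=21: full span → s += 21 → s = 21.0000
seg 3 [72°–108.5°] dwell: s stays 21.0000
seg 4 [108.5°–270.1°] cycloidal, h=13: θ=129.4° here. β=20.9, B=161.6. 13·(0.1293 − sin(2π·0.1293)/(2π)) = 0.1790 → s = 21.1790

21.1790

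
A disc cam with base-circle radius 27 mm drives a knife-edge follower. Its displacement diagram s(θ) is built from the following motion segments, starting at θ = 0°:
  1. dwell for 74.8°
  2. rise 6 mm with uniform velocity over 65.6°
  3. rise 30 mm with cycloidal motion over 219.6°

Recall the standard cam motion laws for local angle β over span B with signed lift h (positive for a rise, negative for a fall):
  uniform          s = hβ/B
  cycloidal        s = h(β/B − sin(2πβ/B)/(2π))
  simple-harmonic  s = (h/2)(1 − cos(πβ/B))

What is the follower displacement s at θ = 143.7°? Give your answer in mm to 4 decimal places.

seg 1 [0°–74.8°] dwell: s stays 0.0000
seg 2 [74.8°–140.4°] uniform, h=6: full span → s += 6 → s = 6.0000
seg 3 [140.4°–360°] cycloidal, h=30: θ=143.7° here. β=3.3, B=219.6. 30·(0.0150 − sin(2π·0.0150)/(2π)) = 0.0007 → s = 6.0007

6.0007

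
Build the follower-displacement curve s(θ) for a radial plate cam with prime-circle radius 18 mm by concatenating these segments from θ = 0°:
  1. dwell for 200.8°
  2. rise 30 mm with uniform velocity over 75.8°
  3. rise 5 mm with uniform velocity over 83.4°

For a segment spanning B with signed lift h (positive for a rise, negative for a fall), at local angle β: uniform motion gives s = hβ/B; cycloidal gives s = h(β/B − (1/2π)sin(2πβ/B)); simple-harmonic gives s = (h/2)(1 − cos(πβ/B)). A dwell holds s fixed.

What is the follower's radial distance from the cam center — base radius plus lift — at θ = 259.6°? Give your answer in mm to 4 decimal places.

seg 1 [0°–200.8°] dwell: s stays 0.0000
seg 2 [200.8°–276.6°] uniform, h=30: θ=259.6° here. β=58.8, B=75.8. 30·58.8/75.8 = 23.2718 → s = 23.2718
radial distance = base radius + s = 18 + 23.2718 = 41.2718

41.2718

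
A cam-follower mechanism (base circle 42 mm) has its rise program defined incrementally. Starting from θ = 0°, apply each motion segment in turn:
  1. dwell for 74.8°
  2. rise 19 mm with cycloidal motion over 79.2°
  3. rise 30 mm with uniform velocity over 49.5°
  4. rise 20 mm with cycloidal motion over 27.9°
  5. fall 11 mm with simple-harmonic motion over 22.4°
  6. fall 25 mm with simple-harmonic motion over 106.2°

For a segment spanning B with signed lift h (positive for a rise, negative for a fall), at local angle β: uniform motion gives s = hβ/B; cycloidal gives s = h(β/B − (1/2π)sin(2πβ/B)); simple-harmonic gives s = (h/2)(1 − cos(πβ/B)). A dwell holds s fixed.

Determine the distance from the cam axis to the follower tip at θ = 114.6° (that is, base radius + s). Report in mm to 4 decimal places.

seg 1 [0°–74.8°] dwell: s stays 0.0000
seg 2 [74.8°–154°] cycloidal, h=19: θ=114.6° here. β=39.8, B=79.2. 19·(0.5025 − sin(2π·0.5025)/(2π)) = 9.5960 → s = 9.5960
radial distance = base radius + s = 42 + 9.5960 = 51.5960

51.5960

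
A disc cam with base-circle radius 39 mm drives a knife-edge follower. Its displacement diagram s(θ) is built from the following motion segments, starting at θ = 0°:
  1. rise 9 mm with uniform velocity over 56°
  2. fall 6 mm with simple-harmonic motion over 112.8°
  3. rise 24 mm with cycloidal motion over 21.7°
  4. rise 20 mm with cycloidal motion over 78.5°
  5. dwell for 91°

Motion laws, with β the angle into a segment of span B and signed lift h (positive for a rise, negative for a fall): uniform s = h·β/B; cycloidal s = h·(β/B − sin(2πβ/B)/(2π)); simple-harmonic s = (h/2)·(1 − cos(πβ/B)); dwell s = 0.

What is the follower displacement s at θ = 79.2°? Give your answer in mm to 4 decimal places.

seg 1 [0°–56°] uniform, h=9: full span → s += 9 → s = 9.0000
seg 2 [56°–168.8°] simple-harmonic, h=-6: θ=79.2° here. β=23.2, B=112.8. -6/2·(1 − cos(π·0.2057)) = -0.6048 → s = 8.3952

8.3952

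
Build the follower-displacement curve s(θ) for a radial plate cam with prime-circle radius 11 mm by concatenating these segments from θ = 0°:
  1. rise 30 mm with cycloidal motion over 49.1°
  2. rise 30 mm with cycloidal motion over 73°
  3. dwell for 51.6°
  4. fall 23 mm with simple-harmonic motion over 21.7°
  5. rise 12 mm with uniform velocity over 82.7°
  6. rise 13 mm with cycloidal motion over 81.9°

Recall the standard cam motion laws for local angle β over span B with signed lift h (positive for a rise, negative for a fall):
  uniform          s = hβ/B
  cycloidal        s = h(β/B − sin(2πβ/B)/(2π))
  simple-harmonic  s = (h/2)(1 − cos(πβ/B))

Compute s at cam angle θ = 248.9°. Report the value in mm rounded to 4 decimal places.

seg 1 [0°–49.1°] cycloidal, h=30: full span → s += 30 → s = 30.0000
seg 2 [49.1°–122.1°] cycloidal, h=30: full span → s += 30 → s = 60.0000
seg 3 [122.1°–173.7°] dwell: s stays 60.0000
seg 4 [173.7°–195.4°] simple-harmonic, h=-23: full span → s += -23 → s = 37.0000
seg 5 [195.4°–278.1°] uniform, h=12: θ=248.9° here. β=53.5, B=82.7. 12·53.5/82.7 = 7.7630 → s = 44.7630

44.7630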